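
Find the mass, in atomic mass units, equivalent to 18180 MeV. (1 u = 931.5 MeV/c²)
m = E/c² = 19.52 u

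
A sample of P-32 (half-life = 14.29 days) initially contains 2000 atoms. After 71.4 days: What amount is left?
N = N₀(1/2)^(t/t½) = 62.65 atoms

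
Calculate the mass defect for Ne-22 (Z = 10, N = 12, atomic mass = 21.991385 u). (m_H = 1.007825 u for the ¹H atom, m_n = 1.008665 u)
Δm = Z·m_H + N·m_n − M = 0.1908 u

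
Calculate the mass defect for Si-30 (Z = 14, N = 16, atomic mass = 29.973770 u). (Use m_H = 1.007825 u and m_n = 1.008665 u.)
Δm = Z·m_H + N·m_n − M = 0.2744 u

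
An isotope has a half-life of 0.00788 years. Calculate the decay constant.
λ = ln(2)/t½ = 87.96 year⁻¹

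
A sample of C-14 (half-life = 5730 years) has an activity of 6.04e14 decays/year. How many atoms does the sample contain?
N = A/λ = 4.993e18 atoms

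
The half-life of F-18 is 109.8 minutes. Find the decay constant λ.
λ = ln(2)/t½ = 0.006313 minute⁻¹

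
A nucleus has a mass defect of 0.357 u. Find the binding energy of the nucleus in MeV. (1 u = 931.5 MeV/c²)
B.E. = Δm × 931.5 = 332.5 MeV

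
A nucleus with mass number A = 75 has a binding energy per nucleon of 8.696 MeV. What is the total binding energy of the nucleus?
B.E. = 8.696 × 75 = 652.2 MeV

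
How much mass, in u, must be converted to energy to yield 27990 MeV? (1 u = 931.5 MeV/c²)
m = E/c² = 30.05 u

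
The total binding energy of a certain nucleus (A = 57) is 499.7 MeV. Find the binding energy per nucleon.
B.E./A = 499.7/57 = 8.767 MeV/nucleon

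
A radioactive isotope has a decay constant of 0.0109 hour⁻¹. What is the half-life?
t½ = ln(2)/λ = 63.59 hours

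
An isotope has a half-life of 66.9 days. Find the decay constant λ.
λ = ln(2)/t½ = 0.01036 day⁻¹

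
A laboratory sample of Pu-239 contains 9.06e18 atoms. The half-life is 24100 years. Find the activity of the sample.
A = λN = 2.606e14 decays/year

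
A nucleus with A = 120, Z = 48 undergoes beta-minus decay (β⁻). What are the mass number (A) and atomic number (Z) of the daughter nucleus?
Daughter: A = 120, Z = 49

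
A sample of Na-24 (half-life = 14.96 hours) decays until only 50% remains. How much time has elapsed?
t = t½ × log₂(N₀/N) = 14.96 hours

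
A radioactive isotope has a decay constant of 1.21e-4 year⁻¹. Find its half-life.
t½ = ln(2)/λ = 5728 years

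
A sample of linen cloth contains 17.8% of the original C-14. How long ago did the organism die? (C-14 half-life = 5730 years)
Age = t½ × log₂(1/ratio) = 14270 years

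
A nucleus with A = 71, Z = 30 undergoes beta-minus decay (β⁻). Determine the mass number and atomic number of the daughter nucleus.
Daughter: A = 71, Z = 31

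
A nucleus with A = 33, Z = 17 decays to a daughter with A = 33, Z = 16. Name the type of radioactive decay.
ΔA = 0, ΔZ = -1 ⇒ beta-plus decay (β⁺) or electron capture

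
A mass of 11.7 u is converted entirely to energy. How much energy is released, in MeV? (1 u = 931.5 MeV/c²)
E = mc² = 10900 MeV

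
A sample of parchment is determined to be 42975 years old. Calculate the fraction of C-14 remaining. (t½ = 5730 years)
N/N₀ = (1/2)^(t/t½) = 0.005524 = 0.552%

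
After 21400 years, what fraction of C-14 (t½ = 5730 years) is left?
N/N₀ = (1/2)^(t/t½) = 0.07512 = 7.51%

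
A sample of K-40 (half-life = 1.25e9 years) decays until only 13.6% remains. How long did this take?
t = t½ × log₂(N₀/N) = 3.598e9 years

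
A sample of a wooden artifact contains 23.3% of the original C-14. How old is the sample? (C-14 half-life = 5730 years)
Age = t½ × log₂(1/ratio) = 12040 years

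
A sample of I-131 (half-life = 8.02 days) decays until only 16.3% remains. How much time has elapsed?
t = t½ × log₂(N₀/N) = 20.99 days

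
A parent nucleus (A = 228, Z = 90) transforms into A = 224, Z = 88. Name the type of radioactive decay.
ΔA = -4, ΔZ = -2 ⇒ alpha decay (α)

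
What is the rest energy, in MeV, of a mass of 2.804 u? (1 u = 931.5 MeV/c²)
E = mc² = 2612 MeV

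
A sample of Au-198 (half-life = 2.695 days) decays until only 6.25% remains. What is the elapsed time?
t = t½ × log₂(N₀/N) = 10.78 days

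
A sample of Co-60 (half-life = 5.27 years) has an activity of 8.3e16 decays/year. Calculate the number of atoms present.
N = A/λ = 6.31e17 atoms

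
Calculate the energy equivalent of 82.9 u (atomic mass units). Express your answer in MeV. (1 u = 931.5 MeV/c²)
E = mc² = 77220 MeV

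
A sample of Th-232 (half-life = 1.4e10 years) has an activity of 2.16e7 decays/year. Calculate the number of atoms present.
N = A/λ = 4.363e17 atoms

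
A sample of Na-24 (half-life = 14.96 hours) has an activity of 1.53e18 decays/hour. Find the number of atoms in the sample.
N = A/λ = 3.302e19 atoms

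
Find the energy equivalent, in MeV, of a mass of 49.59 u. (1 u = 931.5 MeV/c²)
E = mc² = 46190 MeV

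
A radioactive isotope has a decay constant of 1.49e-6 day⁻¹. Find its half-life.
t½ = ln(2)/λ = 4.652e5 days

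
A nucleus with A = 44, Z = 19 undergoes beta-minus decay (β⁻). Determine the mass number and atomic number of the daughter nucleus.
Daughter: A = 44, Z = 20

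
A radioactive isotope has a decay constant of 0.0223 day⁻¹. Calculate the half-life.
t½ = ln(2)/λ = 31.08 days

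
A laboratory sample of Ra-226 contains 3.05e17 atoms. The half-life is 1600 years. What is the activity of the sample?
A = λN = 1.321e14 decays/year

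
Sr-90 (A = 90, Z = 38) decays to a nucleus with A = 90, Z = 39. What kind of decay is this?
ΔA = 0, ΔZ = +1 ⇒ beta-minus decay (β⁻)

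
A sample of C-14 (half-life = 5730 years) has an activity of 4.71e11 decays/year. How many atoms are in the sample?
N = A/λ = 3.894e15 atoms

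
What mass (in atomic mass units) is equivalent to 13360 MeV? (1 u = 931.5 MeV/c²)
m = E/c² = 14.34 u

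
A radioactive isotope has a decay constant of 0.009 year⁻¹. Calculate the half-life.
t½ = ln(2)/λ = 77.02 years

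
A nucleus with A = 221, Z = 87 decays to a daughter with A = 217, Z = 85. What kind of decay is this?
ΔA = -4, ΔZ = -2 ⇒ alpha decay (α)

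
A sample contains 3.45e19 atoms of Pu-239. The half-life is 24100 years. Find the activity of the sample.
A = λN = 9.923e14 decays/year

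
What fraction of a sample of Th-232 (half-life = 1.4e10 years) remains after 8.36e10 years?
N/N₀ = (1/2)^(t/t½) = 0.01594 = 1.59%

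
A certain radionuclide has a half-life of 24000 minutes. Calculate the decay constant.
λ = ln(2)/t½ = 2.888e-5 minute⁻¹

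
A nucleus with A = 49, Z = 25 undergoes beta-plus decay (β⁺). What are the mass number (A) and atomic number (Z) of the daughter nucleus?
Daughter: A = 49, Z = 24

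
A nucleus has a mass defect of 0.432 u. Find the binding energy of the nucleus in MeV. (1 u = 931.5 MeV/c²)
B.E. = Δm × 931.5 = 402.4 MeV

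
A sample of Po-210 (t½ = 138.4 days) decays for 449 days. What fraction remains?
N/N₀ = (1/2)^(t/t½) = 0.1055 = 10.6%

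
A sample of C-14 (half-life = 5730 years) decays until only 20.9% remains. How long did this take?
t = t½ × log₂(N₀/N) = 12940 years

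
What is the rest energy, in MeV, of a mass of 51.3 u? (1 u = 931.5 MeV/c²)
E = mc² = 47790 MeV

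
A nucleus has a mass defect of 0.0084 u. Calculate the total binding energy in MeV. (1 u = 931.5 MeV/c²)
B.E. = Δm × 931.5 = 7.825 MeV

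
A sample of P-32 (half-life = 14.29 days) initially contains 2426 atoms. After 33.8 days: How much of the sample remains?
N = N₀(1/2)^(t/t½) = 470.8 atoms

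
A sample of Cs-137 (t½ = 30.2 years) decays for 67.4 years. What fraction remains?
N/N₀ = (1/2)^(t/t½) = 0.2129 = 21.3%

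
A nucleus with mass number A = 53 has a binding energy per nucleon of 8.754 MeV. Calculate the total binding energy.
B.E. = 8.754 × 53 = 464 MeV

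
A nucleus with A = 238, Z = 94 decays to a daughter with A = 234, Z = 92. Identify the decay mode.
ΔA = -4, ΔZ = -2 ⇒ alpha decay (α)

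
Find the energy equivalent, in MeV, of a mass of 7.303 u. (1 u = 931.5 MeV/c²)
E = mc² = 6803 MeV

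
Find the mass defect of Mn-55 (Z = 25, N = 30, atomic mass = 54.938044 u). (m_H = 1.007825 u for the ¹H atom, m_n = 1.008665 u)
Δm = Z·m_H + N·m_n − M = 0.5175 u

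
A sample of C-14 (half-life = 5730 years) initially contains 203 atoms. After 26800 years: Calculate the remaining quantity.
N = N₀(1/2)^(t/t½) = 7.935 atoms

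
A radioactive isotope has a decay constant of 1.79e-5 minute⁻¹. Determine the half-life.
t½ = ln(2)/λ = 38720 minutes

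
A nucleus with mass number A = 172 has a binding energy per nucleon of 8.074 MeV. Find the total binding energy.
B.E. = 8.074 × 172 = 1389 MeV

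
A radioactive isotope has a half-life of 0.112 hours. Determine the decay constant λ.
λ = ln(2)/t½ = 6.189 hour⁻¹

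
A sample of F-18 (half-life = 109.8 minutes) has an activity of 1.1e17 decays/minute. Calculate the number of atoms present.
N = A/λ = 1.742e19 atoms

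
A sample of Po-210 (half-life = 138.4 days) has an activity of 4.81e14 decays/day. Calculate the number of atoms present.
N = A/λ = 9.604e16 atoms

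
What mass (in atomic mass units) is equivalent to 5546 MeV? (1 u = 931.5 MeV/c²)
m = E/c² = 5.954 u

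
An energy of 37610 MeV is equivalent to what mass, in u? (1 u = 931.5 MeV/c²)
m = E/c² = 40.38 u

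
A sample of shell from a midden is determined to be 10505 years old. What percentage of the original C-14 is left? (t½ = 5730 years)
N/N₀ = (1/2)^(t/t½) = 0.2806 = 28.1%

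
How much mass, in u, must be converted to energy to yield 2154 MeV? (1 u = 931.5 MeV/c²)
m = E/c² = 2.312 u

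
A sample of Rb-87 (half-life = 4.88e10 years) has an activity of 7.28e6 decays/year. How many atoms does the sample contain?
N = A/λ = 5.125e17 atoms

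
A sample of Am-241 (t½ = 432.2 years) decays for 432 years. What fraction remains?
N/N₀ = (1/2)^(t/t½) = 0.5002 = 50%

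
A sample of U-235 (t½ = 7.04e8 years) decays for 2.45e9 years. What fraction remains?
N/N₀ = (1/2)^(t/t½) = 0.08962 = 8.96%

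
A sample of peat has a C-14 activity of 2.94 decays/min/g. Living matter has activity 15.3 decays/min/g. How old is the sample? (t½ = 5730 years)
Age = t½ × log₂(A₀/A) = 13640 years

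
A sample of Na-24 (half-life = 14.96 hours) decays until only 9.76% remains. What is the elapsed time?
t = t½ × log₂(N₀/N) = 50.22 hours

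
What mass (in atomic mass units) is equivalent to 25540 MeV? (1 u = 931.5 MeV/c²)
m = E/c² = 27.42 u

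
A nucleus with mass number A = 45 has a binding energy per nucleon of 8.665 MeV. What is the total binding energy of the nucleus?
B.E. = 8.665 × 45 = 389.9 MeV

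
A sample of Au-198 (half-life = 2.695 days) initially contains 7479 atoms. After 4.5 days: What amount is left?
N = N₀(1/2)^(t/t½) = 2351 atoms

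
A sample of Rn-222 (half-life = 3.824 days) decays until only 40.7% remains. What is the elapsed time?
t = t½ × log₂(N₀/N) = 4.959 days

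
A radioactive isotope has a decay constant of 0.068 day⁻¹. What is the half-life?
t½ = ln(2)/λ = 10.19 days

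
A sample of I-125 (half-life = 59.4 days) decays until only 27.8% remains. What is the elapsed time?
t = t½ × log₂(N₀/N) = 109.7 days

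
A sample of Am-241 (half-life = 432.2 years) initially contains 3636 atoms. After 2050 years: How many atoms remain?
N = N₀(1/2)^(t/t½) = 135.8 atoms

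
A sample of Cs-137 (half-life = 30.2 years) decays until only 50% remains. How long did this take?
t = t½ × log₂(N₀/N) = 30.2 years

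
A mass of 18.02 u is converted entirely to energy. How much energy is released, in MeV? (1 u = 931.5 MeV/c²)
E = mc² = 16790 MeV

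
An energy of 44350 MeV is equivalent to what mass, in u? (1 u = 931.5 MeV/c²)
m = E/c² = 47.61 u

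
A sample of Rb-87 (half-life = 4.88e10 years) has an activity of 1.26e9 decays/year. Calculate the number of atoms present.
N = A/λ = 8.871e19 atoms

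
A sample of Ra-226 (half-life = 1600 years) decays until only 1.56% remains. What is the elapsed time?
t = t½ × log₂(N₀/N) = 9604 years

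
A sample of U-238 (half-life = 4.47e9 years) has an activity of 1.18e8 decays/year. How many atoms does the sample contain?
N = A/λ = 7.61e17 atoms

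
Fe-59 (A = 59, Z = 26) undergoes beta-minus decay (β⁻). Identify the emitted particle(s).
β⁻: electron (e⁻) + antineutrino (ν̄ₑ)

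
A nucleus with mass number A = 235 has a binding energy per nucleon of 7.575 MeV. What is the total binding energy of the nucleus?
B.E. = 7.575 × 235 = 1780 MeV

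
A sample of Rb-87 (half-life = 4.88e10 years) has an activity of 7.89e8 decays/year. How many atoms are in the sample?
N = A/λ = 5.555e19 atoms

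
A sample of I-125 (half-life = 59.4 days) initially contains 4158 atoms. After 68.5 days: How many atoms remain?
N = N₀(1/2)^(t/t½) = 1870 atoms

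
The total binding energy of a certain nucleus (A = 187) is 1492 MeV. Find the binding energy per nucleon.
B.E./A = 1492/187 = 7.979 MeV/nucleon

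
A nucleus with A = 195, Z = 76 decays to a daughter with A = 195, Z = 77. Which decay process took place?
ΔA = 0, ΔZ = +1 ⇒ beta-minus decay (β⁻)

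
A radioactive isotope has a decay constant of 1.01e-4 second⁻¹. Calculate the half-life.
t½ = ln(2)/λ = 6863 seconds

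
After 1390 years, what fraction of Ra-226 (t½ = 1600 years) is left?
N/N₀ = (1/2)^(t/t½) = 0.5476 = 54.8%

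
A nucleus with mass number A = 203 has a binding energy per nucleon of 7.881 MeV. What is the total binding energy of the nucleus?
B.E. = 7.881 × 203 = 1600 MeV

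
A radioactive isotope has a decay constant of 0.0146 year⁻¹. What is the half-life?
t½ = ln(2)/λ = 47.48 years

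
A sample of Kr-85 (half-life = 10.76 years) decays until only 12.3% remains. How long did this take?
t = t½ × log₂(N₀/N) = 32.53 years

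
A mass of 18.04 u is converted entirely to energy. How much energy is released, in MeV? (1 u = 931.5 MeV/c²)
E = mc² = 16800 MeV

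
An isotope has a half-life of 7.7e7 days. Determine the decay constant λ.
λ = ln(2)/t½ = 9.002e-9 day⁻¹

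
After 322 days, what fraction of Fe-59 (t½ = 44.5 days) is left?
N/N₀ = (1/2)^(t/t½) = 0.006634 = 0.663%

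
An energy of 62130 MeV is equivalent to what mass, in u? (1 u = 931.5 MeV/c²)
m = E/c² = 66.7 u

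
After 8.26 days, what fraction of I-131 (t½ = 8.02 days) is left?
N/N₀ = (1/2)^(t/t½) = 0.4897 = 49%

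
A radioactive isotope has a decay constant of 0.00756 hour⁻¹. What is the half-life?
t½ = ln(2)/λ = 91.69 hours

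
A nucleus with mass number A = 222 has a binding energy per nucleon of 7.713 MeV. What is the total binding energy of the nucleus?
B.E. = 7.713 × 222 = 1712 MeV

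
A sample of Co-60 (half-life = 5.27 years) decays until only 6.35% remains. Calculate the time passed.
t = t½ × log₂(N₀/N) = 20.96 years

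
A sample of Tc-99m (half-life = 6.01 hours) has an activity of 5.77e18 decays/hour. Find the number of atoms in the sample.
N = A/λ = 5.003e19 atoms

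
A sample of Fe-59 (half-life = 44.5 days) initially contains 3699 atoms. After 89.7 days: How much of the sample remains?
N = N₀(1/2)^(t/t½) = 914.7 atoms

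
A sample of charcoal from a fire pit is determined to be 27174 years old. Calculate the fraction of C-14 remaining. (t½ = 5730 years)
N/N₀ = (1/2)^(t/t½) = 0.03736 = 3.74%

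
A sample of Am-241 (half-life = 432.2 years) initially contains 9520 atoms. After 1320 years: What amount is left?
N = N₀(1/2)^(t/t½) = 1146 atoms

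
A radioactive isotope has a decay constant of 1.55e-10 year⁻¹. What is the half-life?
t½ = ln(2)/λ = 4.472e9 years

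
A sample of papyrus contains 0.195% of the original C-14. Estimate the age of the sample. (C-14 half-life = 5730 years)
Age = t½ × log₂(1/ratio) = 51580 years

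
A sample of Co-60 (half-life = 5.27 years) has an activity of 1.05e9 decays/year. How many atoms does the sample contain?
N = A/λ = 7.983e9 atoms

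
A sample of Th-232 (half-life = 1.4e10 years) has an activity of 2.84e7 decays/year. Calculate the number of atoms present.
N = A/λ = 5.736e17 atoms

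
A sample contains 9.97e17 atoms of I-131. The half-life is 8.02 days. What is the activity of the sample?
A = λN = 8.617e16 decays/day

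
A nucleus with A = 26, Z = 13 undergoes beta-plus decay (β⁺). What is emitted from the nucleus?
β⁺: positron (e⁺) + neutrino (νₑ)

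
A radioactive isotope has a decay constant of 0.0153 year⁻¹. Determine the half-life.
t½ = ln(2)/λ = 45.3 years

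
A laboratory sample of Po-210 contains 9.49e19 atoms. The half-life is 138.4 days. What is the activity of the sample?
A = λN = 4.753e17 decays/day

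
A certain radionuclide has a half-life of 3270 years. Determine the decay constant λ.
λ = ln(2)/t½ = 2.12e-4 year⁻¹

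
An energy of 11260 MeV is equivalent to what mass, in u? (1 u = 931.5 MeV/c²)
m = E/c² = 12.09 u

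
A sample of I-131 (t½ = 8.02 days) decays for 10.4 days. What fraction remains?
N/N₀ = (1/2)^(t/t½) = 0.407 = 40.7%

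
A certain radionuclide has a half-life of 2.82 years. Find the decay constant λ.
λ = ln(2)/t½ = 0.2458 year⁻¹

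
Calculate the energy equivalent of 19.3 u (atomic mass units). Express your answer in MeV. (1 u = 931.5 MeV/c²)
E = mc² = 17980 MeV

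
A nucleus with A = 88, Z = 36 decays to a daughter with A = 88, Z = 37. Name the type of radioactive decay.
ΔA = 0, ΔZ = +1 ⇒ beta-minus decay (β⁻)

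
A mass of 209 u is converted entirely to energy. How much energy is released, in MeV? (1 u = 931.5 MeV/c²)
E = mc² = 1.947e5 MeV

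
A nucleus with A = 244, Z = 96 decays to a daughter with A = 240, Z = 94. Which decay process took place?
ΔA = -4, ΔZ = -2 ⇒ alpha decay (α)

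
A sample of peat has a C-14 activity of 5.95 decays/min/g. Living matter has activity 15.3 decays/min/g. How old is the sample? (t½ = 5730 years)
Age = t½ × log₂(A₀/A) = 7808 years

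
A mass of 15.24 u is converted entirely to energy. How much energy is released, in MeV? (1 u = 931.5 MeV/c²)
E = mc² = 14200 MeV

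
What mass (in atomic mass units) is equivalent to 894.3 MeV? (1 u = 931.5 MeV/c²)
m = E/c² = 0.9601 u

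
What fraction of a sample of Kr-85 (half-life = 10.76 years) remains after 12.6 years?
N/N₀ = (1/2)^(t/t½) = 0.4441 = 44.4%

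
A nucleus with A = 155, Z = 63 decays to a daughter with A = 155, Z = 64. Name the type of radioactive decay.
ΔA = 0, ΔZ = +1 ⇒ beta-minus decay (β⁻)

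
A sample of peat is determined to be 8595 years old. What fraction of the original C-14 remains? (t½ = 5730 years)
N/N₀ = (1/2)^(t/t½) = 0.3536 = 35.4%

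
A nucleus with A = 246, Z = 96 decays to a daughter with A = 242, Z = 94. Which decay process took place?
ΔA = -4, ΔZ = -2 ⇒ alpha decay (α)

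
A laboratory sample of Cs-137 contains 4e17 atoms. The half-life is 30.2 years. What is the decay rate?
A = λN = 9.181e15 decays/year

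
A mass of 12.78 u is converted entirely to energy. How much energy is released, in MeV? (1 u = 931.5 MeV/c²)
E = mc² = 11900 MeV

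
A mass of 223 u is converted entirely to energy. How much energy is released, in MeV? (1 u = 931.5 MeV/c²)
E = mc² = 2.077e5 MeV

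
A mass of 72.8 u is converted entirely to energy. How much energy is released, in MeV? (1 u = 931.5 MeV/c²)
E = mc² = 67810 MeV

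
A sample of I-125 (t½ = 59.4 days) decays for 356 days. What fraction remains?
N/N₀ = (1/2)^(t/t½) = 0.0157 = 1.57%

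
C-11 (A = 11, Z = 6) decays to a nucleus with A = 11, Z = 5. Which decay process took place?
ΔA = 0, ΔZ = -1 ⇒ beta-plus decay (β⁺) or electron capture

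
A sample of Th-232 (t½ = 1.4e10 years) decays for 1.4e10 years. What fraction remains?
N/N₀ = (1/2)^(t/t½) = 0.5 = 50%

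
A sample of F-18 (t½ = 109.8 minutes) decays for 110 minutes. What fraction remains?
N/N₀ = (1/2)^(t/t½) = 0.4994 = 49.9%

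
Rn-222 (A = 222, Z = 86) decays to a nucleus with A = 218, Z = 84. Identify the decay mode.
ΔA = -4, ΔZ = -2 ⇒ alpha decay (α)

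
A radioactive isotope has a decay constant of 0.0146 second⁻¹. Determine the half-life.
t½ = ln(2)/λ = 47.48 seconds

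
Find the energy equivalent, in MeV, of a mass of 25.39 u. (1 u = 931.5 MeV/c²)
E = mc² = 23650 MeV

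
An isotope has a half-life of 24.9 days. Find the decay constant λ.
λ = ln(2)/t½ = 0.02784 day⁻¹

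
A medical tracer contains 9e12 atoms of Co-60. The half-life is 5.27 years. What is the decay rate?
A = λN = 1.184e12 decays/year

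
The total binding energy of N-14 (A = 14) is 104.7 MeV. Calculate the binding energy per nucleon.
B.E./A = 104.7/14 = 7.479 MeV/nucleon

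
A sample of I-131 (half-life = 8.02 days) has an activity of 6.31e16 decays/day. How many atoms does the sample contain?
N = A/λ = 7.301e17 atoms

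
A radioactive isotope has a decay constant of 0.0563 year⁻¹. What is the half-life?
t½ = ln(2)/λ = 12.31 years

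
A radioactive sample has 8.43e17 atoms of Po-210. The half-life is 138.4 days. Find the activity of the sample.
A = λN = 4.222e15 decays/day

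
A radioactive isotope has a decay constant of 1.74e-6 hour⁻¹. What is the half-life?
t½ = ln(2)/λ = 3.984e5 hours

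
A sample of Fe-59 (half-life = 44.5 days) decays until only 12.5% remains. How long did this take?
t = t½ × log₂(N₀/N) = 133.5 days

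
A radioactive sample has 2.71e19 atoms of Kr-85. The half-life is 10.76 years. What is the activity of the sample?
A = λN = 1.746e18 decays/year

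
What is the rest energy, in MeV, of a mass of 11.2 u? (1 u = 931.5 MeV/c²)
E = mc² = 10430 MeV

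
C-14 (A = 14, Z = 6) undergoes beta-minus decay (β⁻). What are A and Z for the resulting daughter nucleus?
Daughter: A = 14, Z = 7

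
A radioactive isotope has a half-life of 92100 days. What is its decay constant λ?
λ = ln(2)/t½ = 7.526e-6 day⁻¹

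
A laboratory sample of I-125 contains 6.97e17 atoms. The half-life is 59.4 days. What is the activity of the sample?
A = λN = 8.133e15 decays/day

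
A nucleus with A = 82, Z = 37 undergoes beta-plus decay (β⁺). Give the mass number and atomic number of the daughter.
Daughter: A = 82, Z = 36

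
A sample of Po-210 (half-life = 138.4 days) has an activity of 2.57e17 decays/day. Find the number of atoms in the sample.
N = A/λ = 5.131e19 atoms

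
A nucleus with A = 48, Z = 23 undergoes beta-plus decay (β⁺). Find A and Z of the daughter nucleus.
Daughter: A = 48, Z = 22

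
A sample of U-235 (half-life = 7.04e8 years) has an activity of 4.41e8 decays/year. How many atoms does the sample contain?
N = A/λ = 4.479e17 atoms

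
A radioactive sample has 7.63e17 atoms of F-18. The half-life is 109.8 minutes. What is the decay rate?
A = λN = 4.817e15 decays/minute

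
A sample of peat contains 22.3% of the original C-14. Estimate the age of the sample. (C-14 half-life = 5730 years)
Age = t½ × log₂(1/ratio) = 12400 years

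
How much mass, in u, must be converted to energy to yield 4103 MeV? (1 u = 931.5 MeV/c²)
m = E/c² = 4.405 u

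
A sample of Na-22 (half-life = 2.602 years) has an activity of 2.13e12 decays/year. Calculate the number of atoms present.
N = A/λ = 7.996e12 atoms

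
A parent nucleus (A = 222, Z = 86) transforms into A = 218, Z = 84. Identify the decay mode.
ΔA = -4, ΔZ = -2 ⇒ alpha decay (α)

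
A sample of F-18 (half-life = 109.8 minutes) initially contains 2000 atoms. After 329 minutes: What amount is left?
N = N₀(1/2)^(t/t½) = 250.6 atoms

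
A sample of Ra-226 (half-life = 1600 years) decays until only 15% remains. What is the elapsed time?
t = t½ × log₂(N₀/N) = 4379 years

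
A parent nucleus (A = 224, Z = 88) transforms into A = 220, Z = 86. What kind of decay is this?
ΔA = -4, ΔZ = -2 ⇒ alpha decay (α)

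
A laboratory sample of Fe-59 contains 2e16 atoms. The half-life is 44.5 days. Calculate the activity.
A = λN = 3.115e14 decays/day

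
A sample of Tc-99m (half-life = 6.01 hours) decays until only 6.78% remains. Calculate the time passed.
t = t½ × log₂(N₀/N) = 23.33 hours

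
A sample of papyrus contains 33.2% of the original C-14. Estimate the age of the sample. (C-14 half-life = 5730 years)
Age = t½ × log₂(1/ratio) = 9115 years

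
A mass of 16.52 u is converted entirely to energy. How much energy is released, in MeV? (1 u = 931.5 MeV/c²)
E = mc² = 15390 MeV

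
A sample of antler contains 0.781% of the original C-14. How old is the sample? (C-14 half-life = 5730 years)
Age = t½ × log₂(1/ratio) = 40110 years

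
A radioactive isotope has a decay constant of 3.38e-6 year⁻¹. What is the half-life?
t½ = ln(2)/λ = 2.051e5 years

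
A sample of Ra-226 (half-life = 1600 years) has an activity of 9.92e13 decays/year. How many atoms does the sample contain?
N = A/λ = 2.29e17 atoms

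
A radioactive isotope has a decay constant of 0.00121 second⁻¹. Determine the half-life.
t½ = ln(2)/λ = 572.8 seconds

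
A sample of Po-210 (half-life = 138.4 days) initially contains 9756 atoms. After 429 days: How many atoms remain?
N = N₀(1/2)^(t/t½) = 1138 atoms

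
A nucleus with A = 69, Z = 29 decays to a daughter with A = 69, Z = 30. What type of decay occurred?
ΔA = 0, ΔZ = +1 ⇒ beta-minus decay (β⁻)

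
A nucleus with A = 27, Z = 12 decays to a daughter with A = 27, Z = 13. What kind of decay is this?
ΔA = 0, ΔZ = +1 ⇒ beta-minus decay (β⁻)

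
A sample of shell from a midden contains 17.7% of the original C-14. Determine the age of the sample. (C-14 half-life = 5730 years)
Age = t½ × log₂(1/ratio) = 14310 years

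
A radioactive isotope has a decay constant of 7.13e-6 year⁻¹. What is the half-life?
t½ = ln(2)/λ = 97220 years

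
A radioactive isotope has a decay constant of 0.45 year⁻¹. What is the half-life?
t½ = ln(2)/λ = 1.54 years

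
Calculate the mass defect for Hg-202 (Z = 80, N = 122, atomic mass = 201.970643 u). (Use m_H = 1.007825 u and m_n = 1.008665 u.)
Δm = Z·m_H + N·m_n − M = 1.712 u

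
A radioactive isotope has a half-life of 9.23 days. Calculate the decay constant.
λ = ln(2)/t½ = 0.0751 day⁻¹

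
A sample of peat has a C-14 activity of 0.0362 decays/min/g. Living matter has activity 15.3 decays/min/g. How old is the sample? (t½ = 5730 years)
Age = t½ × log₂(A₀/A) = 49980 years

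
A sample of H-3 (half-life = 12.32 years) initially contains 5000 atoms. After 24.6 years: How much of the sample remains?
N = N₀(1/2)^(t/t½) = 1253 atoms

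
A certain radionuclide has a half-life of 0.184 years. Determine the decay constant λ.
λ = ln(2)/t½ = 3.767 year⁻¹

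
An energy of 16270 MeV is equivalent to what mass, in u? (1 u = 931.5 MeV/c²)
m = E/c² = 17.47 u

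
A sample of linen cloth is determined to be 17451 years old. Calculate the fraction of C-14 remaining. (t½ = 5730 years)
N/N₀ = (1/2)^(t/t½) = 0.1211 = 12.1%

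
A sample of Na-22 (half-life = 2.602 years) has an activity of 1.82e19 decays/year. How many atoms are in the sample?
N = A/λ = 6.832e19 atoms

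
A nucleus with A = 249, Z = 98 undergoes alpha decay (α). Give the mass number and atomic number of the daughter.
Daughter: A = 245, Z = 96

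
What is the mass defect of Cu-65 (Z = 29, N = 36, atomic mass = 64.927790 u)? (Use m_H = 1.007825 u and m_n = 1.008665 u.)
Δm = Z·m_H + N·m_n − M = 0.6111 u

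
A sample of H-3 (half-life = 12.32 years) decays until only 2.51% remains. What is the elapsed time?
t = t½ × log₂(N₀/N) = 65.5 years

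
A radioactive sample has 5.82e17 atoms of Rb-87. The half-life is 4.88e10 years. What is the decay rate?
A = λN = 8.267e6 decays/year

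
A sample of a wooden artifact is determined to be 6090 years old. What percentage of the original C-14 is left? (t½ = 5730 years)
N/N₀ = (1/2)^(t/t½) = 0.4787 = 47.9%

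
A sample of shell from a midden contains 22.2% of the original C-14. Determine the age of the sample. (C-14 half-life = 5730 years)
Age = t½ × log₂(1/ratio) = 12440 years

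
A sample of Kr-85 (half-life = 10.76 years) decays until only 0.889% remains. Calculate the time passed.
t = t½ × log₂(N₀/N) = 73.31 years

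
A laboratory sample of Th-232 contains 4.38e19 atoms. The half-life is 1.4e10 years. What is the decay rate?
A = λN = 2.169e9 decays/year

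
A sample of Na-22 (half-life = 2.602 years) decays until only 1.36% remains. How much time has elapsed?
t = t½ × log₂(N₀/N) = 16.13 years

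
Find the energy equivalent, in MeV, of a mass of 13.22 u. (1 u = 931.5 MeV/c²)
E = mc² = 12310 MeV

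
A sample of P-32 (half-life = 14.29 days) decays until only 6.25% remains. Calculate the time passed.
t = t½ × log₂(N₀/N) = 57.16 days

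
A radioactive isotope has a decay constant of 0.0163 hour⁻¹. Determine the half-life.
t½ = ln(2)/λ = 42.52 hours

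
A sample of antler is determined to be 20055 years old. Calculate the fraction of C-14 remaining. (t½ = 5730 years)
N/N₀ = (1/2)^(t/t½) = 0.08839 = 8.84%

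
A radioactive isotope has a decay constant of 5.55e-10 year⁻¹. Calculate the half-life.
t½ = ln(2)/λ = 1.249e9 years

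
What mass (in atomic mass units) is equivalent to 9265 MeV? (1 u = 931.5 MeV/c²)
m = E/c² = 9.946 u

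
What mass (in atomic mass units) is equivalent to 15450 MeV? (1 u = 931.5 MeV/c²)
m = E/c² = 16.59 u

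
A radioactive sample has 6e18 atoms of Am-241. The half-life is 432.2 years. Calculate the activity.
A = λN = 9.623e15 decays/year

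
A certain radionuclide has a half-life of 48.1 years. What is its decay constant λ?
λ = ln(2)/t½ = 0.01441 year⁻¹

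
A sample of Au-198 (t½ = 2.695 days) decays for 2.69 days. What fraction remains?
N/N₀ = (1/2)^(t/t½) = 0.5006 = 50.1%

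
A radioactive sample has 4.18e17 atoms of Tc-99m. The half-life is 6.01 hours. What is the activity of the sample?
A = λN = 4.821e16 decays/hour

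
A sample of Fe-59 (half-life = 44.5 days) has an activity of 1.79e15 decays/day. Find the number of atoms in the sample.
N = A/λ = 1.149e17 atoms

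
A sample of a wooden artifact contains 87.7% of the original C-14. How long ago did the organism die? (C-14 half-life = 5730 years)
Age = t½ × log₂(1/ratio) = 1085 years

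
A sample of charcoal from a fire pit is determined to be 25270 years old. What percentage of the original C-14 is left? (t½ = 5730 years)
N/N₀ = (1/2)^(t/t½) = 0.04703 = 4.7%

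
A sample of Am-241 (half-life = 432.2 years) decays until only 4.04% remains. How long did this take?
t = t½ × log₂(N₀/N) = 2001 years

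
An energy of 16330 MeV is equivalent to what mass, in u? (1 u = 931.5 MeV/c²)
m = E/c² = 17.53 u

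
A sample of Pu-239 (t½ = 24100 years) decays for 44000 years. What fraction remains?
N/N₀ = (1/2)^(t/t½) = 0.2821 = 28.2%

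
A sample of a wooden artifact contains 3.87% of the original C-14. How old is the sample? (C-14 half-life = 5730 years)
Age = t½ × log₂(1/ratio) = 26880 years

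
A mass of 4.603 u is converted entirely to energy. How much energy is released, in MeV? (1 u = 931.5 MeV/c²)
E = mc² = 4288 MeV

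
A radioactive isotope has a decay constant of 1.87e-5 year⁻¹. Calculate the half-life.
t½ = ln(2)/λ = 37070 years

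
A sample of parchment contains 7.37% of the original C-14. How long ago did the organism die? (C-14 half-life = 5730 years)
Age = t½ × log₂(1/ratio) = 21560 years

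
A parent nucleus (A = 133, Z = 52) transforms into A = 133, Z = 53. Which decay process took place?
ΔA = 0, ΔZ = +1 ⇒ beta-minus decay (β⁻)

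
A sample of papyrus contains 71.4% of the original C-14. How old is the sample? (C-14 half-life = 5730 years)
Age = t½ × log₂(1/ratio) = 2785 years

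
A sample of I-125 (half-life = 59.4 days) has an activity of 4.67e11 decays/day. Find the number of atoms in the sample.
N = A/λ = 4.002e13 atoms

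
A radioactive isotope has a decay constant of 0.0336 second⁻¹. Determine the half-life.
t½ = ln(2)/λ = 20.63 seconds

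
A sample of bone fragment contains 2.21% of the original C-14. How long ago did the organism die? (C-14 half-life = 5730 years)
Age = t½ × log₂(1/ratio) = 31510 years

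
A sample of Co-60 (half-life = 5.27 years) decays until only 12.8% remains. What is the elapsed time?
t = t½ × log₂(N₀/N) = 15.63 years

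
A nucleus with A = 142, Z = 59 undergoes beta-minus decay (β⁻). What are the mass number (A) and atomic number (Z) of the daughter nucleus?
Daughter: A = 142, Z = 60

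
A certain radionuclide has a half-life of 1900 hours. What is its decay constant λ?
λ = ln(2)/t½ = 3.648e-4 hour⁻¹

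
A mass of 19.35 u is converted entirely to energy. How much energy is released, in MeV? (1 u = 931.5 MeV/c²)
E = mc² = 18020 MeV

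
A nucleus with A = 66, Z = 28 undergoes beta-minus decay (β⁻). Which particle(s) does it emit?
β⁻: electron (e⁻) + antineutrino (ν̄ₑ)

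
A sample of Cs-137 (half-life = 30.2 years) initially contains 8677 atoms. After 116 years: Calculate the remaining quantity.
N = N₀(1/2)^(t/t½) = 605.5 atoms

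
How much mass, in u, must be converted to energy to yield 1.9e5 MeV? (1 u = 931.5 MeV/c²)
m = E/c² = 204 u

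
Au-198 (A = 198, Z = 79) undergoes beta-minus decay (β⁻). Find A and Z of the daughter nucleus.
Daughter: A = 198, Z = 80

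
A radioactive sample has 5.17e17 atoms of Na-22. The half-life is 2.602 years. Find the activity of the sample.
A = λN = 1.377e17 decays/year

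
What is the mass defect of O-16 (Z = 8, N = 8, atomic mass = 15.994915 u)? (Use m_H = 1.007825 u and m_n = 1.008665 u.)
Δm = Z·m_H + N·m_n − M = 0.137 u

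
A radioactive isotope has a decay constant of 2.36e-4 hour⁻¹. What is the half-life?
t½ = ln(2)/λ = 2937 hours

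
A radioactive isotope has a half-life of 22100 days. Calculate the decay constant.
λ = ln(2)/t½ = 3.136e-5 day⁻¹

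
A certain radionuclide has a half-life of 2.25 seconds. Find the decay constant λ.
λ = ln(2)/t½ = 0.3081 second⁻¹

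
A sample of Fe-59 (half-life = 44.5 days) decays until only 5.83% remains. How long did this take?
t = t½ × log₂(N₀/N) = 182.5 days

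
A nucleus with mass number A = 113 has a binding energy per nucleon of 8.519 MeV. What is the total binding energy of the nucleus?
B.E. = 8.519 × 113 = 962.6 MeV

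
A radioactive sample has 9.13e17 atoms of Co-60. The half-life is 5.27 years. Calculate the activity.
A = λN = 1.201e17 decays/year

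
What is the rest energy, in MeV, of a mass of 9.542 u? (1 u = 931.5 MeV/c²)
E = mc² = 8888 MeV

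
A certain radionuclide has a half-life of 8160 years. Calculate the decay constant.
λ = ln(2)/t½ = 8.494e-5 year⁻¹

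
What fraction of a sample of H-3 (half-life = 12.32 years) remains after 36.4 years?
N/N₀ = (1/2)^(t/t½) = 0.129 = 12.9%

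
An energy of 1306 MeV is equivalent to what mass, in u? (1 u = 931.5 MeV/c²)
m = E/c² = 1.402 u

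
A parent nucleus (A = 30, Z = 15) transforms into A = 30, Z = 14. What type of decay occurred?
ΔA = 0, ΔZ = -1 ⇒ beta-plus decay (β⁺) or electron capture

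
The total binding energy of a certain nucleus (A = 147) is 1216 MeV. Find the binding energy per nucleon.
B.E./A = 1216/147 = 8.272 MeV/nucleon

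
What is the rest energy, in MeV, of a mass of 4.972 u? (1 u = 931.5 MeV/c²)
E = mc² = 4631 MeV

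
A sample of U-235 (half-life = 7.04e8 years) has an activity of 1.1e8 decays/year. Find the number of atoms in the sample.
N = A/λ = 1.117e17 atoms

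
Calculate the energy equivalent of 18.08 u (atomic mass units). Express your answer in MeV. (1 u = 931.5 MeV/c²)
E = mc² = 16840 MeV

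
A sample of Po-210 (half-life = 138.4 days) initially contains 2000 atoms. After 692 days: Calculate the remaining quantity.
N = N₀(1/2)^(t/t½) = 62.5 atoms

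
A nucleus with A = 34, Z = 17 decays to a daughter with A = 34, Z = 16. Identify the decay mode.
ΔA = 0, ΔZ = -1 ⇒ beta-plus decay (β⁺) or electron capture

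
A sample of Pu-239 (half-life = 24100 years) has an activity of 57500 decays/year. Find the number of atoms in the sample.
N = A/λ = 1.999e9 atoms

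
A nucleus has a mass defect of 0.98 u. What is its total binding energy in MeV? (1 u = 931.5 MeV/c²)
B.E. = Δm × 931.5 = 912.9 MeV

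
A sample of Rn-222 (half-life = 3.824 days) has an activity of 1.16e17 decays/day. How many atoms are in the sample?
N = A/λ = 6.4e17 atoms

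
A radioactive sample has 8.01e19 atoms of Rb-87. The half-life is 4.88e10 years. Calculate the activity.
A = λN = 1.138e9 decays/year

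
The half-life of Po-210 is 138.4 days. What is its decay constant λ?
λ = ln(2)/t½ = 0.005008 day⁻¹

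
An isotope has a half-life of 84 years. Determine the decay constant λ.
λ = ln(2)/t½ = 0.008252 year⁻¹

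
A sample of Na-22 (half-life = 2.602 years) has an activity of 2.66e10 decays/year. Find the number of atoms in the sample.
N = A/λ = 9.985e10 atoms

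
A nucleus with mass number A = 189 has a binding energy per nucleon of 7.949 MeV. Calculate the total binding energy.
B.E. = 7.949 × 189 = 1502 MeV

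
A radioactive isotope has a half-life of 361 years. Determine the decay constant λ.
λ = ln(2)/t½ = 0.00192 year⁻¹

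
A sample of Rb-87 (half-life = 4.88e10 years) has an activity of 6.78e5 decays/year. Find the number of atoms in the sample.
N = A/λ = 4.773e16 atoms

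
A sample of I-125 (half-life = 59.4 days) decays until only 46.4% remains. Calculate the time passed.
t = t½ × log₂(N₀/N) = 65.8 days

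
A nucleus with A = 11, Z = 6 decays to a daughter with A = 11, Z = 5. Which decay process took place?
ΔA = 0, ΔZ = -1 ⇒ beta-plus decay (β⁺) or electron capture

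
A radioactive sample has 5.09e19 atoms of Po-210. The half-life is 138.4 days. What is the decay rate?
A = λN = 2.549e17 decays/day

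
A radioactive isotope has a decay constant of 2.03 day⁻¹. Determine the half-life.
t½ = ln(2)/λ = 0.3415 days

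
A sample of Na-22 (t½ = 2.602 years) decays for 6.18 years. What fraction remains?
N/N₀ = (1/2)^(t/t½) = 0.1928 = 19.3%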